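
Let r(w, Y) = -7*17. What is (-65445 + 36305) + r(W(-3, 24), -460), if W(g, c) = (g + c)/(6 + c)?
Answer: -29259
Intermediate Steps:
W(g, c) = (c + g)/(6 + c)
r(w, Y) = -119
(-65445 + 36305) + r(W(-3, 24), -460) = (-65445 + 36305) - 119 = -29140 - 119 = -29259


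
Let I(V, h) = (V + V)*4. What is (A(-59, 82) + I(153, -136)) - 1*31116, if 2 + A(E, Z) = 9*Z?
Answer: -29156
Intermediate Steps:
I(V, h) = 8*V (I(V, h) = (2*V)*4 = 8*V)
A(E, Z) = -2 + 9*Z
(A(-59, 82) + I(153, -136)) - 1*31116 = ((-2 + 9*82) + 8*153) - 1*31116 = ((-2 + 738) + 1224) - 31116 = (736 + 1224) - 31116 = 1960 - 31116 = -29156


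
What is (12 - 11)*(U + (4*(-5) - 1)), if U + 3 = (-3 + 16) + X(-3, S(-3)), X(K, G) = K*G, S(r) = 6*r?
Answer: 43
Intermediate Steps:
X(K, G) = G*K
U = 64 (U = -3 + ((-3 + 16) + (6*(-3))*(-3)) = -3 + (13 - 18*(-3)) = -3 + (13 + 54) = -3 + 67 = 64)
(12 - 11)*(U + (4*(-5) - 1)) = (12 - 11)*(64 + (4*(-5) - 1)) = 1*(64 + (-20 - 1)) = 1*(64 - 21) = 1*43 = 43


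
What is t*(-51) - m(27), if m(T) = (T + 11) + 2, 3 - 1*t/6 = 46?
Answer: 13118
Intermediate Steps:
t = -258 (t = 18 - 6*46 = 18 - 276 = -258)
m(T) = 13 + T (m(T) = (11 + T) + 2 = 13 + T)
t*(-51) - m(27) = -258*(-51) - (13 + 27) = 13158 - 1*40 = 13158 - 40 = 13118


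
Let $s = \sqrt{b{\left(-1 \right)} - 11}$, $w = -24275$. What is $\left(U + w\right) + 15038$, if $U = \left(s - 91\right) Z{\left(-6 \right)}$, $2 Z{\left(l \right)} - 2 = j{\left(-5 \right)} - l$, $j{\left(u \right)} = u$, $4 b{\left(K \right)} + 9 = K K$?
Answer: $- \frac{18747}{2} + \frac{3 i \sqrt{13}}{2} \approx -9373.5 + 5.4083 i$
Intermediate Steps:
$b{\left(K \right)} = - \frac{9}{4} + \frac{K^{2}}{4}$ ($b{\left(K \right)} = - \frac{9}{4} + \frac{K K}{4} = - \frac{9}{4} + \frac{K^{2}}{4}$)
$s = i \sqrt{13}$ ($s = \sqrt{\left(- \frac{9}{4} + \frac{\left(-1\right)^{2}}{4}\right) - 11} = \sqrt{\left(- \frac{9}{4} + \frac{1}{4} \cdot 1\right) - 11} = \sqrt{\left(- \frac{9}{4} + \frac{1}{4}\right) - 11} = \sqrt{-2 - 11} = \sqrt{-13} = i \sqrt{13} \approx 3.6056 i$)
$Z{\left(l \right)} = - \frac{3}{2} - \frac{l}{2}$ ($Z{\left(l \right)} = 1 + \frac{-5 - l}{2} = 1 - \left(\frac{5}{2} + \frac{l}{2}\right) = - \frac{3}{2} - \frac{l}{2}$)
$U = - \frac{273}{2} + \frac{3 i \sqrt{13}}{2}$ ($U = \left(i \sqrt{13} - 91\right) \left(- \frac{3}{2} - -3\right) = \left(-91 + i \sqrt{13}\right) \left(- \frac{3}{2} + 3\right) = \left(-91 + i \sqrt{13}\right) \frac{3}{2} = - \frac{273}{2} + \frac{3 i \sqrt{13}}{2} \approx -136.5 + 5.4083 i$)
$\left(U + w\right) + 15038 = \left(\left(- \frac{273}{2} + \frac{3 i \sqrt{13}}{2}\right) - 24275\right) + 15038 = \left(- \frac{48823}{2} + \frac{3 i \sqrt{13}}{2}\right) + 15038 = - \frac{18747}{2} + \frac{3 i \sqrt{13}}{2}$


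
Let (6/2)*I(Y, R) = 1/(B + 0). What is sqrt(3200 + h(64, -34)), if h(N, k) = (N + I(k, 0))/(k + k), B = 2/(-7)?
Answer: sqrt(133132746)/204 ≈ 56.560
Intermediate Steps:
B = -2/7 (B = 2*(-1/7) = -2/7 ≈ -0.28571)
I(Y, R) = -7/6 (I(Y, R) = 1/(3*(-2/7 + 0)) = 1/(3*(-2/7)) = (1/3)*(-7/2) = -7/6)
h(N, k) = (-7/6 + N)/(2*k) (h(N, k) = (N - 7/6)/(k + k) = (-7/6 + N)/((2*k)) = (-7/6 + N)*(1/(2*k)) = (-7/6 + N)/(2*k))
sqrt(3200 + h(64, -34)) = sqrt(3200 + (1/12)*(-7 + 6*64)/(-34)) = sqrt(3200 + (1/12)*(-1/34)*(-7 + 384)) = sqrt(3200 + (1/12)*(-1/34)*377) = sqrt(3200 - 377/408) = sqrt(1305223/408) = sqrt(133132746)/204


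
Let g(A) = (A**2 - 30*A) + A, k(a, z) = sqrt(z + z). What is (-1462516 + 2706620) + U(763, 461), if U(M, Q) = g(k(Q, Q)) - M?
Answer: 1244263 - 29*sqrt(922) ≈ 1.2434e+6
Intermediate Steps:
k(a, z) = sqrt(2)*sqrt(z) (k(a, z) = sqrt(2*z) = sqrt(2)*sqrt(z))
g(A) = A**2 - 29*A
U(M, Q) = -M + sqrt(2)*sqrt(Q)*(-29 + sqrt(2)*sqrt(Q)) (U(M, Q) = (sqrt(2)*sqrt(Q))*(-29 + sqrt(2)*sqrt(Q)) - M = sqrt(2)*sqrt(Q)*(-29 + sqrt(2)*sqrt(Q)) - M = -M + sqrt(2)*sqrt(Q)*(-29 + sqrt(2)*sqrt(Q)))
(-1462516 + 2706620) + U(763, 461) = (-1462516 + 2706620) + (-1*763 + 2*461 - 29*sqrt(2)*sqrt(461)) = 1244104 + (-763 + 922 - 29*sqrt(922)) = 1244104 + (159 - 29*sqrt(922)) = 1244263 - 29*sqrt(922)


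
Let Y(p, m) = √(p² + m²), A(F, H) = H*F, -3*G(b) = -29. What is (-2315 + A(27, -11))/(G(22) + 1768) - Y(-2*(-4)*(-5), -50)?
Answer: -7836/5333 - 10*√41 ≈ -65.501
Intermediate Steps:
G(b) = 29/3 (G(b) = -⅓*(-29) = 29/3)
A(F, H) = F*H
Y(p, m) = √(m² + p²)
(-2315 + A(27, -11))/(G(22) + 1768) - Y(-2*(-4)*(-5), -50) = (-2315 + 27*(-11))/(29/3 + 1768) - √((-50)² + (-2*(-4)*(-5))²) = (-2315 - 297)/(5333/3) - √(2500 + (8*(-5))²) = -2612*3/5333 - √(2500 + (-40)²) = -7836/5333 - √(2500 + 1600) = -7836/5333 - √4100 = -7836/5333 - 10*√41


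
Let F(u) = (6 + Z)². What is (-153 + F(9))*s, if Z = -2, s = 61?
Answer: -8357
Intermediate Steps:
F(u) = 16 (F(u) = (6 - 2)² = 4² = 16)
(-153 + F(9))*s = (-153 + 16)*61 = -137*61 = -8357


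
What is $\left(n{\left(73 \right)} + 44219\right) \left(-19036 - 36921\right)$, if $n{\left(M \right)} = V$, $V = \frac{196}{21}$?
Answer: $- \frac{7424654545}{3} \approx -2.4749 \cdot 10^{9}$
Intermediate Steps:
$V = \frac{28}{3}$ ($V = 196 \cdot \frac{1}{21} = \frac{28}{3} \approx 9.3333$)
$n{\left(M \right)} = \frac{28}{3}$
$\left(n{\left(73 \right)} + 44219\right) \left(-19036 - 36921\right) = \left(\frac{28}{3} + 44219\right) \left(-19036 - 36921\right) = \frac{132685}{3} \left(-55957\right) = - \frac{7424654545}{3}$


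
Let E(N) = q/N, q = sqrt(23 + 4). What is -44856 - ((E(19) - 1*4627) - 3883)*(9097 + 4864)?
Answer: 118763254 - 41883*sqrt(3)/19 ≈ 1.1876e+8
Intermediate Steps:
q = 3*sqrt(3) (q = sqrt(27) = 3*sqrt(3) ≈ 5.1962)
E(N) = 3*sqrt(3)/N (E(N) = (3*sqrt(3))/N = 3*sqrt(3)/N)
-44856 - ((E(19) - 1*4627) - 3883)*(9097 + 4864) = -44856 - ((3*sqrt(3)/19 - 1*4627) - 3883)*(9097 + 4864) = -44856 - ((3*sqrt(3)*(1/19) - 4627) - 3883)*13961 = -44856 - ((3*sqrt(3)/19 - 4627) - 3883)*13961 = -44856 - ((-4627 + 3*sqrt(3)/19) - 3883)*13961 = -44856 - (-8510 + 3*sqrt(3)/19)*13961 = -44856 - (-118808110 + 41883*sqrt(3)/19) = -44856 + (118808110 - 41883*sqrt(3)/19) = 118763254 - 41883*sqrt(3)/19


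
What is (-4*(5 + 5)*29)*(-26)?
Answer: 30160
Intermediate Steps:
(-4*(5 + 5)*29)*(-26) = (-4*10*29)*(-26) = -40*29*(-26) = -1160*(-26) = 30160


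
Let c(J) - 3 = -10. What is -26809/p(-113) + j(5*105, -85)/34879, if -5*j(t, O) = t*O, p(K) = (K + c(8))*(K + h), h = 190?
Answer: 1017538111/322281960 ≈ 3.1573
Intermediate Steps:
c(J) = -7 (c(J) = 3 - 10 = -7)
p(K) = (-7 + K)*(190 + K) (p(K) = (K - 7)*(K + 190) = (-7 + K)*(190 + K))
j(t, O) = -O*t/5 (j(t, O) = -t*O/5 = -O*t/5)
-26809/p(-113) + j(5*105, -85)/34879 = -26809/(-1330 + (-113)² + 183*(-113)) - ⅕*(-85)*5*105/34879 = -26809/(-1330 + 12769 - 20679) - ⅕*(-85)*525*(1/34879) = -26809/(-9240) + 8925*(1/34879) = -26809*(-1/9240) + 8925/34879 = 26809/9240 + 8925/34879 = 1017538111/322281960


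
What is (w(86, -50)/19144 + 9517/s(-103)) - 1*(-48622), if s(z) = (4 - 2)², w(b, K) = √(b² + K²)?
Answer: 204005/4 + √2474/9572 ≈ 51001.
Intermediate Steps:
w(b, K) = √(K² + b²)
s(z) = 4 (s(z) = 2² = 4)
(w(86, -50)/19144 + 9517/s(-103)) - 1*(-48622) = (√((-50)² + 86²)/19144 + 9517/4) - 1*(-48622) = (√(2500 + 7396)*(1/19144) + 9517*(¼)) + 48622 = (√9896*(1/19144) + 9517/4) + 48622 = ((2*√2474)*(1/19144) + 9517/4) + 48622 = (√2474/9572 + 9517/4) + 48622 = (9517/4 + √2474/9572) + 48622 = 204005/4 + √2474/9572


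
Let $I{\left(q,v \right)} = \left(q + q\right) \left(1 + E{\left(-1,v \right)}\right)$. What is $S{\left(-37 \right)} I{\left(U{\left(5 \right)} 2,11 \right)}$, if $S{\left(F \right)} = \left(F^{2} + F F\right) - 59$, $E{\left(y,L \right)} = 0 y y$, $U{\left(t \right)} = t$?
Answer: $53580$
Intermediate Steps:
$E{\left(y,L \right)} = 0$ ($E{\left(y,L \right)} = 0 y = 0$)
$S{\left(F \right)} = -59 + 2 F^{2}$ ($S{\left(F \right)} = \left(F^{2} + F^{2}\right) - 59 = 2 F^{2} - 59 = -59 + 2 F^{2}$)
$I{\left(q,v \right)} = 2 q$ ($I{\left(q,v \right)} = \left(q + q\right) \left(1 + 0\right) = 2 q 1 = 2 q$)
$S{\left(-37 \right)} I{\left(U{\left(5 \right)} 2,11 \right)} = \left(-59 + 2 \left(-37\right)^{2}\right) 2 \cdot 5 \cdot 2 = \left(-59 + 2 \cdot 1369\right) 2 \cdot 10 = \left(-59 + 2738\right) 20 = 2679 \cdot 20 = 53580$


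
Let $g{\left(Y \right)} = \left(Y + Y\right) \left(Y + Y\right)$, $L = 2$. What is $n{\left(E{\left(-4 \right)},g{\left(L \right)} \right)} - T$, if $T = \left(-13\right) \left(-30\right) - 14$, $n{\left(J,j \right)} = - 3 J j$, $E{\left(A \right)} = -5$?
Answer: $-136$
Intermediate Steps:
$g{\left(Y \right)} = 4 Y^{2}$ ($g{\left(Y \right)} = 2 Y 2 Y = 4 Y^{2}$)
$n{\left(J,j \right)} = - 3 J j$
$T = 376$ ($T = 390 - 14 = 376$)
$n{\left(E{\left(-4 \right)},g{\left(L \right)} \right)} - T = \left(-3\right) \left(-5\right) 4 \cdot 2^{2} - 376 = \left(-3\right) \left(-5\right) 4 \cdot 4 - 376 = \left(-3\right) \left(-5\right) 16 - 376 = 240 - 376 = -136$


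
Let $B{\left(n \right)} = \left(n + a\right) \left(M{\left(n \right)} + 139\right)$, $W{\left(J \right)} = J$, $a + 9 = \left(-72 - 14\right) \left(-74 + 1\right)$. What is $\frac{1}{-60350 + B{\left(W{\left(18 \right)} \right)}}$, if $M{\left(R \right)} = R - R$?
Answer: $\frac{1}{813543} \approx 1.2292 \cdot 10^{-6}$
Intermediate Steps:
$M{\left(R \right)} = 0$
$a = 6269$ ($a = -9 + \left(-72 - 14\right) \left(-74 + 1\right) = -9 - -6278 = -9 + 6278 = 6269$)
$B{\left(n \right)} = 871391 + 139 n$ ($B{\left(n \right)} = \left(n + 6269\right) \left(0 + 139\right) = \left(6269 + n\right) 139 = 871391 + 139 n$)
$\frac{1}{-60350 + B{\left(W{\left(18 \right)} \right)}} = \frac{1}{-60350 + \left(871391 + 139 \cdot 18\right)} = \frac{1}{-60350 + \left(871391 + 2502\right)} = \frac{1}{-60350 + 873893} = \frac{1}{813543}$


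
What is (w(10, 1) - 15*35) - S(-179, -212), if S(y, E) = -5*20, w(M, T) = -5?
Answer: -430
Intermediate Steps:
S(y, E) = -100
(w(10, 1) - 15*35) - S(-179, -212) = (-5 - 15*35) - 1*(-100) = (-5 - 525) + 100 = -530 + 100 = -430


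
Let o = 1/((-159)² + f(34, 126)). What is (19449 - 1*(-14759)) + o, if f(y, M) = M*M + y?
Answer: 1409061729/41191 ≈ 34208.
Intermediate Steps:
f(y, M) = y + M² (f(y, M) = M² + y = y + M²)
o = 1/41191 (o = 1/((-159)² + (34 + 126²)) = 1/(25281 + (34 + 15876)) = 1/(25281 + 15910) = 1/41191 ≈ 2.4277e-5)
(19449 - 1*(-14759)) + o = (19449 - 1*(-14759)) + 1/41191 = (19449 + 14759) + 1/41191 = 34208 + 1/41191 = 1409061729/41191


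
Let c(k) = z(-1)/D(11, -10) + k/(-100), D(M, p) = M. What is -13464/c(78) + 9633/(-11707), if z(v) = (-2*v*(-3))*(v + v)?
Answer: -9632702627/222433 ≈ -43306.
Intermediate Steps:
z(v) = 12*v² (z(v) = (6*v)*(2*v) = 12*v²)
c(k) = 12/11 - k/100 (c(k) = (12*(-1)²)/11 + k/(-100) = (12*1)*(1/11) + k*(-1/100) = 12*(1/11) - k/100 = 12/11 - k/100)
-13464/c(78) + 9633/(-11707) = -13464/(12/11 - 1/100*78) + 9633/(-11707) = -13464/(12/11 - 39/50) + 9633*(-1/11707) = -13464/171/550 - 9633/11707 = -13464*550/171 - 9633/11707 = -822800/19 - 9633/11707 = -9632702627/222433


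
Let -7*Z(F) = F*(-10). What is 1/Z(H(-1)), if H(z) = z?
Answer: -7/10 ≈ -0.70000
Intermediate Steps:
Z(F) = 10*F/7 (Z(F) = -F*(-10)/7 = -(-10)*F/7 = 10*F/7)
1/Z(H(-1)) = 1/((10/7)*(-1)) = 1/(-10/7) = -7/10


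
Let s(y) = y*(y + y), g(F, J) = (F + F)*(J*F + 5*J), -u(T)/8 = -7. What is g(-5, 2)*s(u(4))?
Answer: 0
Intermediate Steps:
u(T) = 56 (u(T) = -8*(-7) = 56)
g(F, J) = 2*F*(5*J + F*J) (g(F, J) = (2*F)*(F*J + 5*J) = (2*F)*(5*J + F*J) = 2*F*(5*J + F*J))
s(y) = 2*y² (s(y) = y*(2*y) = 2*y²)
g(-5, 2)*s(u(4)) = (2*(-5)*2*(5 - 5))*(2*56²) = (2*(-5)*2*0)*(2*3136) = 0*6272 = 0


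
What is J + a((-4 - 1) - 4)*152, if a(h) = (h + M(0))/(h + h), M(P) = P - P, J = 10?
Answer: 86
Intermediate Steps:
M(P) = 0
a(h) = ½ (a(h) = (h + 0)/(h + h) = h/((2*h)) = h*(1/(2*h)) = ½)
J + a((-4 - 1) - 4)*152 = 10 + (½)*152 = 10 + 76 = 86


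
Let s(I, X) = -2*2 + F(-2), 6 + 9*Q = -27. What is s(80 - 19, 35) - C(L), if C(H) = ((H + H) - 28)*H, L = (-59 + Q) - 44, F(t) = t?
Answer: -231734/9 ≈ -25748.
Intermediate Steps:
Q = -11/3 (Q = -⅔ + (⅑)*(-27) = -⅔ - 3 = -11/3 ≈ -3.6667)
s(I, X) = -6 (s(I, X) = -2*2 - 2 = -4 - 2 = -6)
L = -320/3 (L = (-59 - 11/3) - 44 = -188/3 - 44 = -320/3 ≈ -106.67)
C(H) = H*(-28 + 2*H) (C(H) = (2*H - 28)*H = (-28 + 2*H)*H = H*(-28 + 2*H))
s(80 - 19, 35) - C(L) = -6 - 2*(-320)*(-14 - 320/3)/3 = -6 - 2*(-320)*(-362)/(3*3) = -6 - 1*231680/9 = -6 - 231680/9 = -231734/9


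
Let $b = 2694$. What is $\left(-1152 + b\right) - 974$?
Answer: $568$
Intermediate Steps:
$\left(-1152 + b\right) - 974 = \left(-1152 + 2694\right) - 974 = 1542 + \left(-1001 + 27\right) = 1542 - 974 = 568$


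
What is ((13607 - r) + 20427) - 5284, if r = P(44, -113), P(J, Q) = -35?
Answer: 28785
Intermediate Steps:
r = -35
((13607 - r) + 20427) - 5284 = ((13607 - 1*(-35)) + 20427) - 5284 = ((13607 + 35) + 20427) - 5284 = (13642 + 20427) - 5284 = 34069 - 5284 = 28785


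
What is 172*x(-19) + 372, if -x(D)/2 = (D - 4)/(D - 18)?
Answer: 5852/37 ≈ 158.16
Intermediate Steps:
x(D) = -2*(-4 + D)/(-18 + D) (x(D) = -2*(D - 4)/(D - 18) = -2*(-4 + D)/(-18 + D))
172*x(-19) + 372 = 172*(2*(4 - 1*(-19))/(-18 - 19)) + 372 = 172*(2*(4 + 19)/(-37)) + 372 = 172*(2*(-1/37)*23) + 372 = 172*(-46/37) + 372 = -7912/37 + 372 = 5852/37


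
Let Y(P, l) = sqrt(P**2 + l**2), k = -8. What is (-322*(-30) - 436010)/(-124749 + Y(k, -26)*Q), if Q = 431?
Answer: 53186736150/15424849861 + 367513700*sqrt(185)/15424849861 ≈ 3.7722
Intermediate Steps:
(-322*(-30) - 436010)/(-124749 + Y(k, -26)*Q) = (-322*(-30) - 436010)/(-124749 + sqrt((-8)**2 + (-26)**2)*431) = (9660 - 436010)/(-124749 + sqrt(64 + 676)*431) = -426350/(-124749 + sqrt(740)*431) = -426350/(-124749 + (2*sqrt(185))*431) = -426350/(-124749 + 862*sqrt(185))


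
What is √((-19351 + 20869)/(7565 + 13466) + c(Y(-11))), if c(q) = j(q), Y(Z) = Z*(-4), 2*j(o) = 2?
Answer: √474228019/21031 ≈ 1.0355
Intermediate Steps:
j(o) = 1 (j(o) = (½)*2 = 1)
Y(Z) = -4*Z
c(q) = 1
√((-19351 + 20869)/(7565 + 13466) + c(Y(-11))) = √((-19351 + 20869)/(7565 + 13466) + 1) = √(1518/21031 + 1) = √(22549/21031) = √474228019/21031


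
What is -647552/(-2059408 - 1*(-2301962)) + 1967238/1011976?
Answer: -6362344175/8766386668 ≈ -0.72577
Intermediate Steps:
-647552/(-2059408 - 1*(-2301962)) + 1967238/1011976 = -647552/(-2059408 + 2301962) + 1967238*(1/1011976) = -647552/242554 + 140517/72284 = -647552*1/242554 + 140517/72284 = -323776/121277 + 140517/72284 = -6362344175/8766386668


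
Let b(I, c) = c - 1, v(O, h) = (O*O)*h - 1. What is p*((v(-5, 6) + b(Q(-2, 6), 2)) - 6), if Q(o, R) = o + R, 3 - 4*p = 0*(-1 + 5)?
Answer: 108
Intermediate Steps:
v(O, h) = -1 + h*O**2 (v(O, h) = O**2*h - 1 = h*O**2 - 1 = -1 + h*O**2)
p = 3/4 (p = 3/4 - 0*(-1 + 5) = 3/4 - 0*4 = 3/4 - 1/4*0 = 3/4 + 0 = 3/4 ≈ 0.75000)
Q(o, R) = R + o
b(I, c) = -1 + c
p*((v(-5, 6) + b(Q(-2, 6), 2)) - 6) = 3*(((-1 + 6*(-5)**2) + (-1 + 2)) - 6)/4 = 3*(((-1 + 6*25) + 1) - 6)/4 = 3*(((-1 + 150) + 1) - 6)/4 = 3*((149 + 1) - 6)/4 = 3*(150 - 6)/4 = (3/4)*144 = 108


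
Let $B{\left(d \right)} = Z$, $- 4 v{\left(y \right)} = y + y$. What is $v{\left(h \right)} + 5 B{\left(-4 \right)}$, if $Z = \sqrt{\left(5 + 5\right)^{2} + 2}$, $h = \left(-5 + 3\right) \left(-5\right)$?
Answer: $-5 + 5 \sqrt{102} \approx 45.497$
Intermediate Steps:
$h = 10$ ($h = \left(-2\right) \left(-5\right) = 10$)
$v{\left(y \right)} = - \frac{y}{2}$ ($v{\left(y \right)} = - \frac{y + y}{4} = - \frac{2 y}{4} = - \frac{y}{2}$)
$Z = \sqrt{102}$ ($Z = \sqrt{10^{2} + 2} = \sqrt{100 + 2} = \sqrt{102} \approx 10.1$)
$B{\left(d \right)} = \sqrt{102}$
$v{\left(h \right)} + 5 B{\left(-4 \right)} = \left(- \frac{1}{2}\right) 10 + 5 \sqrt{102} = -5 + 5 \sqrt{102}$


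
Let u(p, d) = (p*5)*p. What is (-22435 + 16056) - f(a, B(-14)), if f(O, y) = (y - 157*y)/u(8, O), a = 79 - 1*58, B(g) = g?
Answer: -255433/40 ≈ -6385.8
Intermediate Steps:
u(p, d) = 5*p**2 (u(p, d) = (5*p)*p = 5*p**2)
a = 21 (a = 79 - 58 = 21)
f(O, y) = -39*y/80 (f(O, y) = (y - 157*y)/((5*8**2)) = (-156*y)/((5*64)) = -156*y/320 = -156*y*(1/320) = -39*y/80)
(-22435 + 16056) - f(a, B(-14)) = (-22435 + 16056) - (-39)*(-14)/80 = -6379 - 1*273/40 = -6379 - 273/40 = -255433/40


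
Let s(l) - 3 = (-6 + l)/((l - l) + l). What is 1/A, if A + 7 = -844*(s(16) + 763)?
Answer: -2/1294077 ≈ -1.5455e-6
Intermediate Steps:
s(l) = 3 + (-6 + l)/l (s(l) = 3 + (-6 + l)/((l - l) + l) = 3 + (-6 + l)/(0 + l) = 3 + (-6 + l)/l)
A = -1294077/2 (A = -7 - 844*((4 - 6/16) + 763) = -7 - 844*((4 - 6*1/16) + 763) = -7 - 844*((4 - 3/8) + 763) = -7 - 844*(29/8 + 763) = -7 - 844*6133/8 = -7 - 1294063/2 = -1294077/2 ≈ -6.4704e+5)
1/A = 1/(-1294077/2) = -2/1294077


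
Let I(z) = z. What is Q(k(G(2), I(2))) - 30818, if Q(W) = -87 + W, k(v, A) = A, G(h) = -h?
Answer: -30903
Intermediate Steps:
Q(k(G(2), I(2))) - 30818 = (-87 + 2) - 30818 = -85 - 30818 = -30903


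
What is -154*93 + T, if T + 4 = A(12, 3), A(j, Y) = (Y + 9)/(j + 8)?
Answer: -71627/5 ≈ -14325.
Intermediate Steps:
A(j, Y) = (9 + Y)/(8 + j)
T = -17/5 (T = -4 + (9 + 3)/(8 + 12) = -4 + 12/20 = -4 + (1/20)*12 = -4 + ⅗ = -17/5 ≈ -3.4000)
-154*93 + T = -154*93 - 17/5 = -14322 - 17/5 = -71627/5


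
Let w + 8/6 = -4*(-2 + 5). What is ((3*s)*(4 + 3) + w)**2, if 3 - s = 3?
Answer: 1600/9 ≈ 177.78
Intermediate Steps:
s = 0 (s = 3 - 1*3 = 3 - 3 = 0)
w = -40/3 (w = -4/3 - 4*(-2 + 5) = -4/3 - 4*3 = -4/3 - 12 = -40/3 ≈ -13.333)
((3*s)*(4 + 3) + w)**2 = ((3*0)*(4 + 3) - 40/3)**2 = (0*7 - 40/3)**2 = (0 - 40/3)**2 = (-40/3)**2 = 1600/9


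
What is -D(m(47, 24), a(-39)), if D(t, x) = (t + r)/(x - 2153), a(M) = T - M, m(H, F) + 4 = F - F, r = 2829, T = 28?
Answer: 2825/2086 ≈ 1.3543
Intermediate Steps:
m(H, F) = -4 (m(H, F) = -4 + (F - F) = -4 + 0 = -4)
a(M) = 28 - M
D(t, x) = (2829 + t)/(-2153 + x) (D(t, x) = (t + 2829)/(x - 2153) = (2829 + t)/(-2153 + x))
-D(m(47, 24), a(-39)) = -(2829 - 4)/(-2153 + (28 - 1*(-39))) = -2825/(-2153 + (28 + 39)) = -2825/(-2153 + 67) = -2825/(-2086) = -(-1)*2825/2086 = -1*(-2825/2086) = 2825/2086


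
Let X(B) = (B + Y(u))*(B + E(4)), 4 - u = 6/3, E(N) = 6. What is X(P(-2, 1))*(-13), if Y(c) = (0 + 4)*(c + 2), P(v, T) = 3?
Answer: -2223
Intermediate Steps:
u = 2 (u = 4 - 6/3 = 4 - 1*2 = 4 - 2 = 2)
Y(c) = 8 + 4*c (Y(c) = 4*(2 + c) = 8 + 4*c)
X(B) = (6 + B)*(16 + B) (X(B) = (B + (8 + 4*2))*(B + 6) = (B + (8 + 8))*(6 + B) = (B + 16)*(6 + B) = (16 + B)*(6 + B) = (6 + B)*(16 + B))
X(P(-2, 1))*(-13) = (96 + 3² + 22*3)*(-13) = (96 + 9 + 66)*(-13) = 171*(-13) = -2223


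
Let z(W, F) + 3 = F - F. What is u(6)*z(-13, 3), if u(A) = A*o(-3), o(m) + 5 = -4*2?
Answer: 234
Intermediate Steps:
o(m) = -13 (o(m) = -5 - 4*2 = -5 - 8 = -13)
z(W, F) = -3 (z(W, F) = -3 + (F - F) = -3 + 0 = -3)
u(A) = -13*A (u(A) = A*(-13) = -13*A)
u(6)*z(-13, 3) = -13*6*(-3) = -78*(-3) = 234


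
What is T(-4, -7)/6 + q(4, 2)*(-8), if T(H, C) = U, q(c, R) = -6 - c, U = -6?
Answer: 79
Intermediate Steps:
T(H, C) = -6
T(-4, -7)/6 + q(4, 2)*(-8) = -6/6 + (-6 - 1*4)*(-8) = -6*1/6 + (-6 - 4)*(-8) = -1 - 10*(-8) = -1 + 80 = 79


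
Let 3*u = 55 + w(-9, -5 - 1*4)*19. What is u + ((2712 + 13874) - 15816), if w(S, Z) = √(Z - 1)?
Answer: 2365/3 + 19*I*√10/3 ≈ 788.33 + 20.028*I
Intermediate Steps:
w(S, Z) = √(-1 + Z)
u = 55/3 + 19*I*√10/3 (u = (55 + √(-1 + (-5 - 1*4))*19)/3 = (55 + √(-1 + (-5 - 4))*19)/3 = (55 + √(-1 - 9)*19)/3 = (55 + √(-10)*19)/3 = (55 + (I*√10)*19)/3 = (55 + 19*I*√10)/3 = 55/3 + 19*I*√10/3 ≈ 18.333 + 20.028*I)
u + ((2712 + 13874) - 15816) = (55/3 + 19*I*√10/3) + ((2712 + 13874) - 15816) = (55/3 + 19*I*√10/3) + (16586 - 15816) = (55/3 + 19*I*√10/3) + 770 = 2365/3 + 19*I*√10/3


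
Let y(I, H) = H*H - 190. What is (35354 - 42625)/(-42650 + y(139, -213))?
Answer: -7271/2529 ≈ -2.8750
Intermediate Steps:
y(I, H) = -190 + H² (y(I, H) = H² - 190 = -190 + H²)
(35354 - 42625)/(-42650 + y(139, -213)) = (35354 - 42625)/(-42650 + (-190 + (-213)²)) = -7271/(-42650 + (-190 + 45369)) = -7271/(-42650 + 45179) = -7271/2529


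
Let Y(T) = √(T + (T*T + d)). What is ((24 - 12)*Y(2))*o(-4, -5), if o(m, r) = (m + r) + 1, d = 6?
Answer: -192*√3 ≈ -332.55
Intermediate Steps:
o(m, r) = 1 + m + r
Y(T) = √(6 + T + T²) (Y(T) = √(T + (T*T + 6)) = √(T + (T² + 6)) = √(T + (6 + T²)) = √(6 + T + T²))
((24 - 12)*Y(2))*o(-4, -5) = ((24 - 12)*√(6 + 2 + 2²))*(1 - 4 - 5) = (12*√(6 + 2 + 4))*(-8) = (12*√12)*(-8) = (12*(2*√3))*(-8) = (24*√3)*(-8) = -192*√3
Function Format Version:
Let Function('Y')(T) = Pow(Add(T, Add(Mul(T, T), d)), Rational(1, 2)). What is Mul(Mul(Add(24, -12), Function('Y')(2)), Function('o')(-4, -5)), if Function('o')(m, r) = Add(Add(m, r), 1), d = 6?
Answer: Mul(-192, Pow(3, Rational(1, 2))) ≈ -332.55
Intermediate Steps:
Function('o')(m, r) = Add(1, m, r)
Function('Y')(T) = Pow(Add(6, T, Pow(T, 2)), Rational(1, 2)) (Function('Y')(T) = Pow(Add(T, Add(Mul(T, T), 6)), Rational(1, 2)) = Pow(Add(T, Add(Pow(T, 2), 6)), Rational(1, 2)) = Pow(Add(T, Add(6, Pow(T, 2))), Rational(1, 2)) = Pow(Add(6, T, Pow(T, 2)), Rational(1, 2)))
Mul(Mul(Add(24, -12), Function('Y')(2)), Function('o')(-4, -5)) = Mul(Mul(Add(24, -12), Pow(Add(6, 2, Pow(2, 2)), Rational(1, 2))), Add(1, -4, -5)) = Mul(Mul(12, Pow(Add(6, 2, 4), Rational(1, 2))), -8) = Mul(Mul(12, Pow(12, Rational(1, 2))), -8) = Mul(Mul(12, Mul(2, Pow(3, Rational(1, 2)))), -8) = Mul(Mul(24, Pow(3, Rational(1, 2))), -8) = Mul(-192, Pow(3, Rational(1, 2)))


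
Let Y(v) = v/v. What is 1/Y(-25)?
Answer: 1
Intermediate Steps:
Y(v) = 1
1/Y(-25) = 1/1 = 1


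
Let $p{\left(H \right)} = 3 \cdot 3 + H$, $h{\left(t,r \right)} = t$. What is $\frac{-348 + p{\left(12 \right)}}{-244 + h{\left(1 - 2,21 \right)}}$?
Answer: $\frac{327}{245} \approx 1.3347$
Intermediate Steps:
$p{\left(H \right)} = 9 + H$
$\frac{-348 + p{\left(12 \right)}}{-244 + h{\left(1 - 2,21 \right)}} = \frac{-348 + \left(9 + 12\right)}{-244 + \left(1 - 2\right)} = \frac{-348 + 21}{-244 - 1} = - \frac{327}{-245} = \left(-327\right) \left(- \frac{1}{245}\right) = \frac{327}{245}$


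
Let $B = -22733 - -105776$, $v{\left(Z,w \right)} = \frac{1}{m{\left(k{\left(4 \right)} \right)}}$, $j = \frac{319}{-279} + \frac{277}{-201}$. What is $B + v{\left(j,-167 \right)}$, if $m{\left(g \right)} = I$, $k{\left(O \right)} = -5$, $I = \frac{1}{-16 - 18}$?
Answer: $83009$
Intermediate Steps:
$I = - \frac{1}{34}$ ($I = \frac{1}{-34} = - \frac{1}{34} \approx -0.029412$)
$m{\left(g \right)} = - \frac{1}{34}$
$j = - \frac{47134}{18693}$ ($j = 319 \left(- \frac{1}{279}\right) + 277 \left(- \frac{1}{201}\right) = - \frac{319}{279} - \frac{277}{201} = - \frac{47134}{18693} \approx -2.5215$)
$v{\left(Z,w \right)} = -34$ ($v{\left(Z,w \right)} = \frac{1}{- \frac{1}{34}} = -34$)
$B = 83043$ ($B = -22733 + 105776 = 83043$)
$B + v{\left(j,-167 \right)} = 83043 - 34 = 83009$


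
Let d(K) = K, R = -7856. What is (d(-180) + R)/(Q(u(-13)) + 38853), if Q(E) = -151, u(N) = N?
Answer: -4018/19351 ≈ -0.20764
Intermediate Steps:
(d(-180) + R)/(Q(u(-13)) + 38853) = (-180 - 7856)/(-151 + 38853) = -8036/38702 = -8036*1/38702 = -4018/19351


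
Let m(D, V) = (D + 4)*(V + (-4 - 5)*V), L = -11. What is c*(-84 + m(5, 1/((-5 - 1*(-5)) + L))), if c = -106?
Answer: 90312/11 ≈ 8210.2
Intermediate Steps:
m(D, V) = -8*V*(4 + D) (m(D, V) = (4 + D)*(V - 9*V) = (4 + D)*(-8*V) = -8*V*(4 + D))
c*(-84 + m(5, 1/((-5 - 1*(-5)) + L))) = -106*(-84 - 8*(4 + 5)/((-5 - 1*(-5)) - 11)) = -106*(-84 - 8*9/((-5 + 5) - 11)) = -106*(-84 - 8*9/(0 - 11)) = -106*(-84 - 8*9/(-11)) = -106*(-84 - 8*(-1/11)*9) = -106*(-84 + 72/11) = -106*(-852/11) = 90312/11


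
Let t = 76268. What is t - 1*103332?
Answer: -27064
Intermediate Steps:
t - 1*103332 = 76268 - 1*103332 = 76268 - 103332 = -27064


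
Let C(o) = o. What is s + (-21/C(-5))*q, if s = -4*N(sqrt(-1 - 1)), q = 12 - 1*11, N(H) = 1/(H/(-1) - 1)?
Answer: 83/15 - 4*I*sqrt(2)/3 ≈ 5.5333 - 1.8856*I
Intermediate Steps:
N(H) = 1/(-1 - H) (N(H) = 1/(H*(-1) - 1) = 1/(-H - 1) = 1/(-1 - H))
q = 1 (q = 12 - 11 = 1)
s = 4/(1 + I*sqrt(2)) (s = -(-4)/(1 + sqrt(-1 - 1)) = -(-4)/(1 + sqrt(-2)) = -(-4)/(1 + I*sqrt(2)) = 4/(1 + I*sqrt(2)) ≈ 1.3333 - 1.8856*I)
s + (-21/C(-5))*q = (4/3 - 4*I*sqrt(2)/3) - 21/(-5)*1 = (4/3 - 4*I*sqrt(2)/3) - 21*(-1/5)*1 = (4/3 - 4*I*sqrt(2)/3) + (21/5)*1 = (4/3 - 4*I*sqrt(2)/3) + 21/5 = 83/15 - 4*I*sqrt(2)/3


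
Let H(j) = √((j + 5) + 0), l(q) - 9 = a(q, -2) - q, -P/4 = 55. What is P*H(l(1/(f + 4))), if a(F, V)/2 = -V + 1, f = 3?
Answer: -220*√973/7 ≈ -980.35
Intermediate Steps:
a(F, V) = 2 - 2*V (a(F, V) = 2*(-V + 1) = 2*(1 - V) = 2 - 2*V)
P = -220 (P = -4*55 = -220)
l(q) = 15 - q (l(q) = 9 + ((2 - 2*(-2)) - q) = 9 + ((2 + 4) - q) = 9 + (6 - q) = 15 - q)
H(j) = √(5 + j) (H(j) = √((5 + j) + 0) = √(5 + j))
P*H(l(1/(f + 4))) = -220*√(5 + (15 - 1/(3 + 4))) = -220*√(5 + (15 - 1/7)) = -220*√(5 + (15 - 1*⅐)) = -220*√(5 + (15 - ⅐)) = -220*√(5 + 104/7) = -220*√973/7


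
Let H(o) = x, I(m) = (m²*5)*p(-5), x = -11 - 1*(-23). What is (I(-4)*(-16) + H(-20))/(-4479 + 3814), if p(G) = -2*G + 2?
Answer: 15348/665 ≈ 23.080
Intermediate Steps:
p(G) = 2 - 2*G
x = 12 (x = -11 + 23 = 12)
I(m) = 60*m² (I(m) = (m²*5)*(2 - 2*(-5)) = (5*m²)*(2 + 10) = (5*m²)*12 = 60*m²)
H(o) = 12
(I(-4)*(-16) + H(-20))/(-4479 + 3814) = ((60*(-4)²)*(-16) + 12)/(-4479 + 3814) = ((60*16)*(-16) + 12)/(-665) = (960*(-16) + 12)*(-1/665) = (-15360 + 12)*(-1/665) = -15348*(-1/665) = 15348/665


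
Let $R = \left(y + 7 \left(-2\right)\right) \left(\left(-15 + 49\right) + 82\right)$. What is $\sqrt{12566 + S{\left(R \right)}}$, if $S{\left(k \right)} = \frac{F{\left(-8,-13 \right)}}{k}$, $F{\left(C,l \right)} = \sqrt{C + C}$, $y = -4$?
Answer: $\frac{\sqrt{380448216 - 58 i}}{174} \approx 112.1 - 8.5448 \cdot 10^{-6} i$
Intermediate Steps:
$F{\left(C,l \right)} = \sqrt{2} \sqrt{C}$ ($F{\left(C,l \right)} = \sqrt{2 C} = \sqrt{2} \sqrt{C}$)
$R = -2088$ ($R = \left(-4 + 7 \left(-2\right)\right) \left(\left(-15 + 49\right) + 82\right) = \left(-4 - 14\right) \left(34 + 82\right) = \left(-18\right) 116 = -2088$)
$S{\left(k \right)} = \frac{4 i}{k}$ ($S{\left(k \right)} = \frac{\sqrt{2} \sqrt{-8}}{k} = \frac{\sqrt{2} \cdot 2 i \sqrt{2}}{k} = \frac{4 i}{k}$)
$\sqrt{12566 + S{\left(R \right)}} = \sqrt{12566 + \frac{4 i}{-2088}} = \sqrt{12566 + 4 i \left(- \frac{1}{2088}\right)} = \sqrt{12566 - \frac{i}{522}}$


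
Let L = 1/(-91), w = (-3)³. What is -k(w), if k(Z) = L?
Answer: 1/91 ≈ 0.010989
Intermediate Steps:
w = -27
L = -1/91 ≈ -0.010989
k(Z) = -1/91
-k(w) = -1*(-1/91) = 1/91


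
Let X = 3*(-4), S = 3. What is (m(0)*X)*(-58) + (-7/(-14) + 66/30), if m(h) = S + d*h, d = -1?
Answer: 20907/10 ≈ 2090.7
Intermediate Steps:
m(h) = 3 - h
X = -12
(m(0)*X)*(-58) + (-7/(-14) + 66/30) = ((3 - 1*0)*(-12))*(-58) + (-7/(-14) + 66/30) = ((3 + 0)*(-12))*(-58) + (-7*(-1/14) + 66*(1/30)) = (3*(-12))*(-58) + (½ + 11/5) = -36*(-58) + 27/10 = 2088 + 27/10 = 20907/10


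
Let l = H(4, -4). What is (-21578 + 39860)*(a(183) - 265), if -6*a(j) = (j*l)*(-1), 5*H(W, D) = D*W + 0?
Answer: -33145266/5 ≈ -6.6291e+6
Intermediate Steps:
H(W, D) = D*W/5 (H(W, D) = (D*W + 0)/5 = (D*W)/5 = D*W/5)
l = -16/5 (l = (1/5)*(-4)*4 = -16/5 ≈ -3.2000)
a(j) = -8*j/15 (a(j) = -j*(-16/5)*(-1)/6 = -(-16*j/5)*(-1)/6 = -8*j/15)
(-21578 + 39860)*(a(183) - 265) = (-21578 + 39860)*(-8/15*183 - 265) = 18282*(-488/5 - 265) = 18282*(-1813/5) = -33145266/5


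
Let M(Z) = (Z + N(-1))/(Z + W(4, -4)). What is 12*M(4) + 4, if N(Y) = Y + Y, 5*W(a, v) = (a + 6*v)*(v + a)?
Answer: 10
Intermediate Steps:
W(a, v) = (a + v)*(a + 6*v)/5 (W(a, v) = ((a + 6*v)*(v + a))/5 = ((a + 6*v)*(a + v))/5 = ((a + v)*(a + 6*v))/5 = (a + v)*(a + 6*v)/5)
N(Y) = 2*Y
M(Z) = (-2 + Z)/Z (M(Z) = (Z + 2*(-1))/(Z + ((⅕)*4² + (6/5)*(-4)² + (7/5)*4*(-4))) = (Z - 2)/(Z + ((⅕)*16 + (6/5)*16 - 112/5)) = (-2 + Z)/(Z + (16/5 + 96/5 - 112/5)) = (-2 + Z)/(Z + 0) = (-2 + Z)/Z)
12*M(4) + 4 = 12*((-2 + 4)/4) + 4 = 12*((¼)*2) + 4 = 12*(½) + 4 = 6 + 4 = 10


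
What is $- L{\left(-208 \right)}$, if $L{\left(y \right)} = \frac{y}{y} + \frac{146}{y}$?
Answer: $- \frac{31}{104} \approx -0.29808$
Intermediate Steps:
$L{\left(y \right)} = 1 + \frac{146}{y}$
$- L{\left(-208 \right)} = - \frac{146 - 208}{-208} = - \frac{\left(-1\right) \left(-62\right)}{208} = \left(-1\right) \frac{31}{104} = - \frac{31}{104}$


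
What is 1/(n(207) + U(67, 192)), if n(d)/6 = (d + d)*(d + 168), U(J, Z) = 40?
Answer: 1/931540 ≈ 1.0735e-6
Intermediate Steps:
n(d) = 12*d*(168 + d) (n(d) = 6*((d + d)*(d + 168)) = 6*((2*d)*(168 + d)) = 6*(2*d*(168 + d)) = 12*d*(168 + d))
1/(n(207) + U(67, 192)) = 1/(12*207*(168 + 207) + 40) = 1/(12*207*375 + 40) = 1/(931500 + 40) = 1/931540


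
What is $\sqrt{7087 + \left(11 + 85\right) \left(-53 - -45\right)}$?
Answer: $\sqrt{6319} \approx 79.492$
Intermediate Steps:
$\sqrt{7087 + \left(11 + 85\right) \left(-53 - -45\right)} = \sqrt{7087 + 96 \left(-53 + 45\right)} = \sqrt{7087 + 96 \left(-8\right)} = \sqrt{7087 - 768} = \sqrt{6319}$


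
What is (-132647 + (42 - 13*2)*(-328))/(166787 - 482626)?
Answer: 4755/10891 ≈ 0.43660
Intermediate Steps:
(-132647 + (42 - 13*2)*(-328))/(166787 - 482626) = (-132647 + (42 - 26)*(-328))/(-315839) = (-132647 + 16*(-328))*(-1/315839) = (-132647 - 5248)*(-1/315839) = -137895*(-1/315839) = 4755/10891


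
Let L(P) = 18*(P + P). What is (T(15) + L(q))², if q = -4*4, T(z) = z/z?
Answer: 330625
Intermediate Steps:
T(z) = 1
q = -16
L(P) = 36*P (L(P) = 18*(2*P) = 36*P)
(T(15) + L(q))² = (1 + 36*(-16))² = (1 - 576)² = (-575)² = 330625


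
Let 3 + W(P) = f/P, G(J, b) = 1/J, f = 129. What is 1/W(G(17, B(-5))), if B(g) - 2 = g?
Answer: 1/2190 ≈ 0.00045662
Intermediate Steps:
B(g) = 2 + g
W(P) = -3 + 129/P
1/W(G(17, B(-5))) = 1/(-3 + 129/(1/17)) = 1/(-3 + 129*17) = 1/(-3 + 2193) = 1/2190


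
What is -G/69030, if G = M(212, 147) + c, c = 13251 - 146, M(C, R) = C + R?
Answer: -748/3835 ≈ -0.19505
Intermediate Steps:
c = 13105
G = 13464 (G = (212 + 147) + 13105 = 359 + 13105 = 13464)
-G/69030 = -1*13464/69030 = -13464*1/69030 = -748/3835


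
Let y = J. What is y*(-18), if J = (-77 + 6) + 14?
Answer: 1026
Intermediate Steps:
J = -57 (J = -71 + 14 = -57)
y = -57
y*(-18) = -57*(-18) = 1026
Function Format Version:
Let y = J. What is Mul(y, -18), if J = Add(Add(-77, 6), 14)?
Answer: 1026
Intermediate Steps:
J = -57 (J = Add(-71, 14) = -57)
y = -57
Mul(y, -18) = Mul(-57, -18) = 1026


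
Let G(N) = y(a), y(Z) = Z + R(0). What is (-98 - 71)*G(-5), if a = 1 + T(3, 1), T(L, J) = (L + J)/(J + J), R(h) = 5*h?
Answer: -507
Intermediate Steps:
T(L, J) = (J + L)/(2*J) (T(L, J) = (J + L)/((2*J)) = (J + L)*(1/(2*J)) = (J + L)/(2*J))
a = 3 (a = 1 + (½)*(1 + 3)/1 = 1 + (½)*1*4 = 1 + 2 = 3)
y(Z) = Z (y(Z) = Z + 5*0 = Z + 0 = Z)
G(N) = 3
(-98 - 71)*G(-5) = (-98 - 71)*3 = -169*3 = -507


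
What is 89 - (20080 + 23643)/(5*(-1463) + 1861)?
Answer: 529129/5454 ≈ 97.017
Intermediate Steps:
89 - (20080 + 23643)/(5*(-1463) + 1861) = 89 - 43723/(-7315 + 1861) = 89 - 43723/(-5454) = 89 - 43723*(-1)/5454 = 89 - 1*(-43723/5454) = 89 + 43723/5454 = 529129/5454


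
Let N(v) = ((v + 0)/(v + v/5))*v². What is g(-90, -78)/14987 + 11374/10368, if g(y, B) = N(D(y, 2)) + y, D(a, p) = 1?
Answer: 84768829/77692608 ≈ 1.0911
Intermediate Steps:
N(v) = 5*v²/6 (N(v) = (v/(v + v*(⅕)))*v² = (v/(v + v/5))*v² = (v/((6*v/5)))*v² = (v*(5/(6*v)))*v² = 5*v²/6)
g(y, B) = ⅚ + y (g(y, B) = (⅚)*1² + y = (⅚)*1 + y = ⅚ + y)
g(-90, -78)/14987 + 11374/10368 = (⅚ - 90)/14987 + 11374/10368 = -535/6*1/14987 + 11374*(1/10368) = -535/89922 + 5687/5184 = 84768829/77692608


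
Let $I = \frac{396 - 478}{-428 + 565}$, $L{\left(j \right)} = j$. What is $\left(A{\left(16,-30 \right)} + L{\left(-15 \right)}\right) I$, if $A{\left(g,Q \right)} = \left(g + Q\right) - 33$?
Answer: $\frac{5084}{137} \approx 37.109$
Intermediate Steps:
$A{\left(g,Q \right)} = -33 + Q + g$ ($A{\left(g,Q \right)} = \left(Q + g\right) - 33 = -33 + Q + g$)
$I = - \frac{82}{137} \approx -0.59854$
$\left(A{\left(16,-30 \right)} + L{\left(-15 \right)}\right) I = \left(\left(-33 - 30 + 16\right) - 15\right) \left(- \frac{82}{137}\right) = \left(-47 - 15\right) \left(- \frac{82}{137}\right) = \left(-62\right) \left(- \frac{82}{137}\right) = \frac{5084}{137}$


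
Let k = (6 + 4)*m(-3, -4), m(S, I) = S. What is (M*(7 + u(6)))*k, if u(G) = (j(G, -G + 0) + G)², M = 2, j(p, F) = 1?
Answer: -3360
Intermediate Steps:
u(G) = (1 + G)²
k = -30 (k = (6 + 4)*(-3) = 10*(-3) = -30)
(M*(7 + u(6)))*k = (2*(7 + (1 + 6)²))*(-30) = (2*(7 + 7²))*(-30) = (2*(7 + 49))*(-30) = (2*56)*(-30) = 112*(-30) = -3360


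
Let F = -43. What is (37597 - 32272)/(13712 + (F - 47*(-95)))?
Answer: 5325/18134 ≈ 0.29365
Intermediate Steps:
(37597 - 32272)/(13712 + (F - 47*(-95))) = (37597 - 32272)/(13712 + (-43 - 47*(-95))) = 5325/(13712 + (-43 + 4465)) = 5325/(13712 + 4422) = 5325/18134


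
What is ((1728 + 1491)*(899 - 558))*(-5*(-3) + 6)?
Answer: 23051259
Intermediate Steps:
((1728 + 1491)*(899 - 558))*(-5*(-3) + 6) = (3219*341)*(15 + 6) = 1097679*21 = 23051259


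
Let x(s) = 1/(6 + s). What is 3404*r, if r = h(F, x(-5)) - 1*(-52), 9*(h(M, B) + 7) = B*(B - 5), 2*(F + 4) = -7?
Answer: 1365004/9 ≈ 1.5167e+5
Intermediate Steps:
F = -15/2 (F = -4 + (1/2)*(-7) = -4 - 7/2 = -15/2 ≈ -7.5000)
h(M, B) = -7 + B*(-5 + B)/9 (h(M, B) = -7 + (B*(B - 5))/9 = -7 + (B*(-5 + B))/9 = -7 + B*(-5 + B)/9)
r = 401/9 (r = (-7 - 5/(9*(6 - 5)) + (1/(6 - 5))**2/9) - 1*(-52) = (-7 - 5/9/1 + (1/1)**2/9) + 52 = (-7 - 5/9*1 + (1/9)*1**2) + 52 = (-7 - 5/9 + (1/9)*1) + 52 = (-7 - 5/9 + 1/9) + 52 = -67/9 + 52 = 401/9 ≈ 44.556)
3404*r = 3404*(401/9) = 1365004/9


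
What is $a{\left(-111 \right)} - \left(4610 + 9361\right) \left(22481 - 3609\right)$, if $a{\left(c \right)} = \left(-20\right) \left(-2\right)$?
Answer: $-263660672$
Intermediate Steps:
$a{\left(c \right)} = 40$
$a{\left(-111 \right)} - \left(4610 + 9361\right) \left(22481 - 3609\right) = 40 - \left(4610 + 9361\right) \left(22481 - 3609\right) = 40 - 13971 \cdot 18872 = 40 - 263660712 = -263660672$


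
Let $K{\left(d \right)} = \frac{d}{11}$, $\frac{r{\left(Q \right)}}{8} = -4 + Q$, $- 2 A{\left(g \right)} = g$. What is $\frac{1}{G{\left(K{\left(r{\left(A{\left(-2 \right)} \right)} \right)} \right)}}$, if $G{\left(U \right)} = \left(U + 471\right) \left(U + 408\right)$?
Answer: $\frac{121}{23020848} \approx 5.2561 \cdot 10^{-6}$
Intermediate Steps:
$A{\left(g \right)} = - \frac{g}{2}$
$r{\left(Q \right)} = -32 + 8 Q$ ($r{\left(Q \right)} = 8 \left(-4 + Q\right) = -32 + 8 Q$)
$K{\left(d \right)} = \frac{d}{11}$ ($K{\left(d \right)} = d \frac{1}{11} = \frac{d}{11}$)
$G{\left(U \right)} = \left(408 + U\right) \left(471 + U\right)$ ($G{\left(U \right)} = \left(471 + U\right) \left(408 + U\right) = \left(408 + U\right) \left(471 + U\right)$)
$\frac{1}{G{\left(K{\left(r{\left(A{\left(-2 \right)} \right)} \right)} \right)}} = \frac{1}{192168 + \left(\frac{-32 + 8 \left(\left(- \frac{1}{2}\right) \left(-2\right)\right)}{11}\right)^{2} + 879 \frac{-32 + 8 \left(\left(- \frac{1}{2}\right) \left(-2\right)\right)}{11}} = \frac{1}{192168 + \left(\frac{-32 + 8 \cdot 1}{11}\right)^{2} + 879 \frac{-32 + 8 \cdot 1}{11}} = \frac{1}{192168 + \left(\frac{-32 + 8}{11}\right)^{2} + 879 \frac{-32 + 8}{11}} = \frac{1}{192168 + \left(\frac{1}{11} \left(-24\right)\right)^{2} + 879 \cdot \frac{1}{11} \left(-24\right)} = \frac{1}{192168 + \left(- \frac{24}{11}\right)^{2} + 879 \left(- \frac{24}{11}\right)} = \frac{1}{192168 + \frac{576}{121} - \frac{21096}{11}} = \frac{1}{\frac{23020848}{121}} = \frac{121}{23020848}$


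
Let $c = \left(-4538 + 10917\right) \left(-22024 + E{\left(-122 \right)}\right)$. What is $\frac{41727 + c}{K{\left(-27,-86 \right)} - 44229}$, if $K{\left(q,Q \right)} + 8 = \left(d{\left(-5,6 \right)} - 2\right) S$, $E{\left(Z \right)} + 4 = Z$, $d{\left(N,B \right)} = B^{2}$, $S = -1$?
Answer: $\frac{141253123}{44271} \approx 3190.6$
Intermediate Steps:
$E{\left(Z \right)} = -4 + Z$
$K{\left(q,Q \right)} = -42$ ($K{\left(q,Q \right)} = -8 + \left(6^{2} - 2\right) \left(-1\right) = -8 + \left(36 - 2\right) \left(-1\right) = -8 + 34 \left(-1\right) = -8 - 34 = -42$)
$c = -141294850$ ($c = \left(-4538 + 10917\right) \left(-22024 - 126\right) = 6379 \left(-22024 - 126\right) = 6379 \left(-22150\right) = -141294850$)
$\frac{41727 + c}{K{\left(-27,-86 \right)} - 44229} = \frac{41727 - 141294850}{-42 - 44229} = - \frac{141253123}{-44271} = \left(-141253123\right) \left(- \frac{1}{44271}\right) = \frac{141253123}{44271}$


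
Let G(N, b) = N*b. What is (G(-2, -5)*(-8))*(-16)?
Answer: 1280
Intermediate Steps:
(G(-2, -5)*(-8))*(-16) = (-2*(-5)*(-8))*(-16) = (10*(-8))*(-16) = -80*(-16) = 1280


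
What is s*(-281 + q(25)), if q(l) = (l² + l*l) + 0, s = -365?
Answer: -353685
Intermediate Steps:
q(l) = 2*l² (q(l) = (l² + l²) + 0 = 2*l² + 0 = 2*l²)
s*(-281 + q(25)) = -365*(-281 + 2*25²) = -365*(-281 + 2*625) = -365*(-281 + 1250) = -365*969 = -353685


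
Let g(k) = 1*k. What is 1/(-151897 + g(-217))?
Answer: -1/152114 ≈ -6.5740e-6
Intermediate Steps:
g(k) = k
1/(-151897 + g(-217)) = 1/(-151897 - 217) = 1/(-152114) = -1/152114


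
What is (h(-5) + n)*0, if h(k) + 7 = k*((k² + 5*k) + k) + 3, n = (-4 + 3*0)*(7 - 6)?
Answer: 0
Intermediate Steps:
n = -4 (n = (-4 + 0)*1 = -4*1 = -4)
h(k) = -4 + k*(k² + 6*k) (h(k) = -7 + (k*((k² + 5*k) + k) + 3) = -7 + (k*(k² + 6*k) + 3) = -7 + (3 + k*(k² + 6*k)) = -4 + k*(k² + 6*k))
(h(-5) + n)*0 = ((-4 + (-5)³ + 6*(-5)²) - 4)*0 = ((-4 - 125 + 6*25) - 4)*0 = ((-4 - 125 + 150) - 4)*0 = (21 - 4)*0 = 17*0 = 0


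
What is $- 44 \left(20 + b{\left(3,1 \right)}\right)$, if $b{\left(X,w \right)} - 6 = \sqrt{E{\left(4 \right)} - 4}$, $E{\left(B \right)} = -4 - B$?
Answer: $-1144 - 88 i \sqrt{3} \approx -1144.0 - 152.42 i$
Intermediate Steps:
$b{\left(X,w \right)} = 6 + 2 i \sqrt{3}$ ($b{\left(X,w \right)} = 6 + \sqrt{\left(-4 - 4\right) - 4} = 6 + \sqrt{-8 - 4} = 6 + \sqrt{-12} = 6 + 2 i \sqrt{3}$)
$- 44 \left(20 + b{\left(3,1 \right)}\right) = - 44 \left(20 + \left(6 + 2 i \sqrt{3}\right)\right) = - 44 \left(26 + 2 i \sqrt{3}\right) = -1144 - 88 i \sqrt{3}$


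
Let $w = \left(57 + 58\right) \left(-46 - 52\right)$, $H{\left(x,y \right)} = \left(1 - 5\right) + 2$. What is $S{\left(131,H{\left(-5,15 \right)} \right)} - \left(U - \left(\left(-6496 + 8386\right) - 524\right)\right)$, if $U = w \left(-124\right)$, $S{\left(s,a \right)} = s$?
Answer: $-1395983$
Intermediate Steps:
$H{\left(x,y \right)} = -2$ ($H{\left(x,y \right)} = -4 + 2 = -2$)
$w = -11270$ ($w = 115 \left(-98\right) = -11270$)
$U = 1397480$ ($U = \left(-11270\right) \left(-124\right) = 1397480$)
$S{\left(131,H{\left(-5,15 \right)} \right)} - \left(U - \left(\left(-6496 + 8386\right) - 524\right)\right) = 131 - \left(1397480 - \left(\left(-6496 + 8386\right) - 524\right)\right) = 131 - \left(1397480 - \left(1890 - 524\right)\right) = 131 - \left(1397480 - 1366\right) = 131 - 1396114 = -1395983$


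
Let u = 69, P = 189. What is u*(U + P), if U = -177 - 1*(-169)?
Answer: 12489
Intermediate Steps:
U = -8 (U = -177 + 169 = -8)
u*(U + P) = 69*(-8 + 189) = 69*181 = 12489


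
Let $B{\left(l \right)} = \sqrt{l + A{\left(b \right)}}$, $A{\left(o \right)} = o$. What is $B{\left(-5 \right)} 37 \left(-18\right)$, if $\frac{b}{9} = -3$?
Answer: $- 2664 i \sqrt{2} \approx - 3767.5 i$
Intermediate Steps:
$b = -27$ ($b = 9 \left(-3\right) = -27$)
$B{\left(l \right)} = \sqrt{-27 + l}$ ($B{\left(l \right)} = \sqrt{l - 27} = \sqrt{-27 + l}$)
$B{\left(-5 \right)} 37 \left(-18\right) = \sqrt{-27 - 5} \cdot 37 \left(-18\right) = \sqrt{-32} \cdot 37 \left(-18\right) = 4 i \sqrt{2} \cdot 37 \left(-18\right) = 148 i \sqrt{2} \left(-18\right) = - 2664 i \sqrt{2}$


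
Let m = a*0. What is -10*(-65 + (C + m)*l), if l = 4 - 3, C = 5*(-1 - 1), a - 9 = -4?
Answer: 750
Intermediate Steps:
a = 5 (a = 9 - 4 = 5)
C = -10 (C = 5*(-2) = -10)
l = 1
m = 0 (m = 5*0 = 0)
-10*(-65 + (C + m)*l) = -10*(-65 + (-10 + 0)*1) = -10*(-65 - 10*1) = -10*(-65 - 10) = -10*(-75) = 750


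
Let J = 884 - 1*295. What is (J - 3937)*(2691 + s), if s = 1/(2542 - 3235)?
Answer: -693728664/77 ≈ -9.0095e+6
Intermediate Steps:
s = -1/693 (s = 1/(-693) = -1/693 ≈ -0.0014430)
J = 589 (J = 884 - 295 = 589)
(J - 3937)*(2691 + s) = (589 - 3937)*(2691 - 1/693) = -3348*1864862/693 = -693728664/77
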